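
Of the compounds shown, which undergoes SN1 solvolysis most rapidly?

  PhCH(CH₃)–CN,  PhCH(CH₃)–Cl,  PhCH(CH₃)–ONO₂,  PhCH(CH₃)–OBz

PhCH(CH₃)–Cl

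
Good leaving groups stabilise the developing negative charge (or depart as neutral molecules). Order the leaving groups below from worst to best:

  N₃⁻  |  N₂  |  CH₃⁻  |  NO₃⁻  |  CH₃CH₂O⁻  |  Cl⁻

CH₃⁻ < CH₃CH₂O⁻ < N₃⁻ < NO₃⁻ < Cl⁻ < N₂

N₂: no meaningful conjugate acid; N₂ departs as an exceptionally stable neutral molecule
Cl⁻: pKₐ(HCl) ≈ -7
NO₃⁻: pKₐ(HNO₃) ≈ -1.3 — resonance-delocalised over three oxygens
N₃⁻: pKₐ(HN₃) ≈ 4.7 — linear, resonance-stabilised
CH₃CH₂O⁻: pKₐ(CH₃CH₂OH) ≈ 16
CH₃⁻: pKₐ(CH₄) ≈ 48 — unstabilised carbanion; the worst conceivable leaving group
Reversing gives the worst-to-best order requested.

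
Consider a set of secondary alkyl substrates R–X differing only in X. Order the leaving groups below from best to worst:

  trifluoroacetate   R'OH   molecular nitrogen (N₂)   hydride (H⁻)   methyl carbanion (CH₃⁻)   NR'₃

molecular nitrogen (N₂): no meaningful conjugate acid; N₂ departs as an exceptionally stable neutral molecule
R'OH: pKₐ(R'OH₂⁺) ≈ -2.4
trifluoroacetate: pKₐ(CF₃COOH) ≈ 0.2
NR'₃: pKₐ(R'₃NH⁺) ≈ 10.7
hydride (H⁻): pKₐ(H₂) ≈ 36
methyl carbanion (CH₃⁻): pKₐ(CH₄) ≈ 48

molecular nitrogen (N₂) > R'OH > trifluoroacetate > NR'₃ > hydride (H⁻) > methyl carbanion (CH₃⁻)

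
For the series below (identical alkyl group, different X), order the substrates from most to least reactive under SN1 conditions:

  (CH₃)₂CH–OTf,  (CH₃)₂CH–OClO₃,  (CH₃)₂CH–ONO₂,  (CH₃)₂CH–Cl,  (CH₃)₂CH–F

The skeletons are identical, so relative rate is governed entirely by leaving-group ability.
Rank by basicity of the departing species: weakest base leaves most easily.
(CH₃)₂CH–OTf loses OTf⁻: pKₐ(CF₃SO₃H (triflic acid)) ≈ -14
(CH₃)₂CH–OClO₃ loses ClO₄⁻: pKₐ(HClO₄) ≈ -10
(CH₃)₂CH–Cl loses Cl⁻: pKₐ(HCl) ≈ -7
(CH₃)₂CH–ONO₂ loses NO₃⁻: pKₐ(HNO₃) ≈ -1.3
(CH₃)₂CH–F loses F⁻: pKₐ(HF) ≈ 3.2

(CH₃)₂CH–OTf > (CH₃)₂CH–OClO₃ > (CH₃)₂CH–Cl > (CH₃)₂CH–ONO₂ > (CH₃)₂CH–F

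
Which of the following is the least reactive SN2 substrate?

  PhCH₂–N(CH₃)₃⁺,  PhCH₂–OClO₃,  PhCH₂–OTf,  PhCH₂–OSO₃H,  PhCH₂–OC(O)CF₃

PhCH₂–N(CH₃)₃⁺

The skeletons are identical, so relative rate is governed entirely by leaving-group ability.
A good leaving group is a weak base: the lower the pKₐ of its conjugate acid, the more readily it departs.
PhCH₂–OTf loses OTf⁻: pKₐ(CF₃SO₃H (triflic acid)) ≈ -14
PhCH₂–OClO₃ loses ClO₄⁻: pKₐ(HClO₄) ≈ -10
PhCH₂–OSO₃H loses HSO₄⁻: pKₐ(H₂SO₄) ≈ -3
PhCH₂–OC(O)CF₃ loses CF₃COO⁻: pKₐ(CF₃COOH) ≈ 0.2
PhCH₂–N(CH₃)₃⁺ loses NR'₃: pKₐ(R'₃NH⁺) ≈ 10.7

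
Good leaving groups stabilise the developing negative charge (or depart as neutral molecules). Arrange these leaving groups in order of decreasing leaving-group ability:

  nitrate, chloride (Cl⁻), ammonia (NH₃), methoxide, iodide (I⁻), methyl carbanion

iodide (I⁻) > chloride (Cl⁻) > nitrate > ammonia (NH₃) > methoxide > methyl carbanion

iodide (I⁻): pKₐ(HI) ≈ -10
chloride (Cl⁻): pKₐ(HCl) ≈ -7 — moderately weak base
nitrate: pKₐ(HNO₃) ≈ -1.3
ammonia (NH₃): pKₐ(NH₄⁺) ≈ 9.2
methoxide: pKₐ(CH₃OH) ≈ 15.5
methyl carbanion: pKₐ(CH₄) ≈ 48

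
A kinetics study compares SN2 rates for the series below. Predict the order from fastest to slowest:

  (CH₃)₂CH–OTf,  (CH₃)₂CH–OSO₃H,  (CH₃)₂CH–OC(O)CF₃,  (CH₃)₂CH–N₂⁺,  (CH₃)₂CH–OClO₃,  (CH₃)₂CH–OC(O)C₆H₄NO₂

(CH₃)₂CH–N₂⁺ > (CH₃)₂CH–OTf > (CH₃)₂CH–OClO₃ > (CH₃)₂CH–OSO₃H > (CH₃)₂CH–OC(O)CF₃ > (CH₃)₂CH–OC(O)C₆H₄NO₂

Identical carbon frameworks mean the comparison reduces to leaving-group quality.
Rank by basicity of the departing species: weakest base leaves most easily.
(CH₃)₂CH–N₂⁺ loses N₂: no meaningful conjugate acid; N₂ departs as an exceptionally stable neutral molecule
(CH₃)₂CH–OTf loses OTf⁻: pKₐ(CF₃SO₃H (triflic acid)) ≈ -14
(CH₃)₂CH–OClO₃ loses ClO₄⁻: pKₐ(HClO₄) ≈ -10
(CH₃)₂CH–OSO₃H loses HSO₄⁻: pKₐ(H₂SO₄) ≈ -3
(CH₃)₂CH–OC(O)CF₃ loses CF₃COO⁻: pKₐ(CF₃COOH) ≈ 0.2
(CH₃)₂CH–OC(O)C₆H₄NO₂ loses p-O₂N–C₆H₄–COO⁻: pKₐ(p-nitrobenzoic acid) ≈ 3.4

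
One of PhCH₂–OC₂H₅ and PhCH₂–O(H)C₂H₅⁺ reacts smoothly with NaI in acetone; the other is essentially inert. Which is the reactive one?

From PhCH₂–OC₂H₅ the departing group would be CH₃CH₂O⁻ (pKₐ(CH₃CH₂OH) ≈ 16). Strong base; alkoxides do not leave unassisted.
From PhCH₂–O(H)C₂H₅⁺ the leaving group is R'OH (pKₐ(R'OH₂⁺) ≈ -2.4). Neutral; leaves from a protonated ether (an oxonium ion, R–O(H)R'⁺).
(In practice PhCH₂–O(H)C₂H₅⁺ is made from PhCH₂–OC₂H₅ by protonation with concentrated HBr, allowing neutral ethanol, rather than ethoxide, to depart.)

PhCH₂–O(H)C₂H₅⁺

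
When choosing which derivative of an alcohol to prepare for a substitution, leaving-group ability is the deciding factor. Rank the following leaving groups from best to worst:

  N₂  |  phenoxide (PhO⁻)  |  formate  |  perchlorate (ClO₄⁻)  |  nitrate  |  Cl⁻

Rank by basicity of the departing species: weakest base leaves most easily.
N₂: no meaningful conjugate acid; N₂ departs as an exceptionally stable neutral molecule
perchlorate (ClO₄⁻): pKₐ(HClO₄) ≈ -10
Cl⁻: pKₐ(HCl) ≈ -7
nitrate: pKₐ(HNO₃) ≈ -1.3
formate: pKₐ(HCOOH) ≈ 3.8 — resonance-stabilised carboxylate
phenoxide (PhO⁻): pKₐ(C₆H₅OH (phenol)) ≈ 10

N₂ > perchlorate (ClO₄⁻) > Cl⁻ > nitrate > formate > phenoxide (PhO⁻)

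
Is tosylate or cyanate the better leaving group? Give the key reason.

tosylate

tosylate is the better leaving group.
pKₐ(p-CH₃C₆H₄SO₃H (TsOH)) ≈ -2.8 versus pKₐ(HOCN) ≈ 3.5: tosylate is the much weaker base.
Resonance-delocalised arenesulfonate.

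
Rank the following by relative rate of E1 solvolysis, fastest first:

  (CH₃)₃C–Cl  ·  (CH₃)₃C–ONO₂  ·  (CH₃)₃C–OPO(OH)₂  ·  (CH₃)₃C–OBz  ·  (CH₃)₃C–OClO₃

(CH₃)₃C–OClO₃ > (CH₃)₃C–Cl > (CH₃)₃C–ONO₂ > (CH₃)₃C–OPO(OH)₂ > (CH₃)₃C–OBz

Identical carbon frameworks mean the comparison reduces to leaving-group quality.
The more stable X⁻ (or X) is on its own — i.e. the weaker a base it is — the better a leaving group it makes.
(CH₃)₃C–OClO₃ loses ClO₄⁻: pKₐ(HClO₄) ≈ -10
(CH₃)₃C–Cl loses Cl⁻: pKₐ(HCl) ≈ -7
(CH₃)₃C–ONO₂ loses NO₃⁻: pKₐ(HNO₃) ≈ -1.3
(CH₃)₃C–OPO(OH)₂ loses H₂PO₄⁻: pKₐ(H₃PO₄) ≈ 2.1
(CH₃)₃C–OBz loses PhCOO⁻: pKₐ(C₆H₅COOH) ≈ 4.2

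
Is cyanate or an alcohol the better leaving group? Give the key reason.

an alcohol is the better leaving group.
pKₐ(R'OH₂⁺) ≈ -2.4 versus pKₐ(HOCN) ≈ 3.5: an alcohol is the much weaker base.
Neutral; leaves from a protonated ether (an oxonium ion, R–O(H)R'⁺).

an alcohol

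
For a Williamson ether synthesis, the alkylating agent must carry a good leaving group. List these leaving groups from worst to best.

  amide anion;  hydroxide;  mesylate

mesylate: pKₐ(CH₃SO₃H (MsOH)) ≈ -1.9 — resonance-delocalised alkanesulfonate
hydroxide: pKₐ(H₂O) ≈ 15.7 — strong base; essentially never leaves without prior activation
amide anion: pKₐ(NH₃) ≈ 38
Reversing gives the worst-to-best order requested.

amide anion < hydroxide < mesylate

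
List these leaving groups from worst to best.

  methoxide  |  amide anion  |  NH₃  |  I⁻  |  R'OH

amide anion < methoxide < NH₃ < R'OH < I⁻

A good leaving group is a weak base: the lower the pKₐ of its conjugate acid, the more readily it departs.
I⁻: pKₐ(HI) ≈ -10
R'OH: pKₐ(R'OH₂⁺) ≈ -2.4
NH₃: pKₐ(NH₄⁺) ≈ 9.2
methoxide: pKₐ(CH₃OH) ≈ 15.5
amide anion: pKₐ(NH₃) ≈ 38
The question asks for worst first, so the sequence is read in increasing leaving-group ability.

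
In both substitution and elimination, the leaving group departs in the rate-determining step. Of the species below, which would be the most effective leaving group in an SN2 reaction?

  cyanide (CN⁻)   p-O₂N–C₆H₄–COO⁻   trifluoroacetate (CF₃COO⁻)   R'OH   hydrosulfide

Rank by basicity of the departing species: weakest base leaves most easily.
R'OH: pKₐ(R'OH₂⁺) ≈ -2.4
trifluoroacetate (CF₃COO⁻): pKₐ(CF₃COOH) ≈ 0.2
p-O₂N–C₆H₄–COO⁻: pKₐ(p-nitrobenzoic acid) ≈ 3.4
hydrosulfide: pKₐ(H₂S) ≈ 7
cyanide (CN⁻): pKₐ(HCN) ≈ 9.2

R'OH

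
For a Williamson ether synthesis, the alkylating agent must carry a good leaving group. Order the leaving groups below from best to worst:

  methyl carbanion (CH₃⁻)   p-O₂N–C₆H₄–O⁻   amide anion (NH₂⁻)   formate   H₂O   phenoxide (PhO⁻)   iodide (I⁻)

The more stable X⁻ (or X) is on its own — i.e. the weaker a base it is — the better a leaving group it makes.
iodide (I⁻): pKₐ(HI) ≈ -10
H₂O: pKₐ(H₃O⁺) ≈ -1.7
formate: pKₐ(HCOOH) ≈ 3.8
p-O₂N–C₆H₄–O⁻: pKₐ(p-nitrophenol) ≈ 7.2
phenoxide (PhO⁻): pKₐ(C₆H₅OH (phenol)) ≈ 10
amide anion (NH₂⁻): pKₐ(NH₃) ≈ 38
methyl carbanion (CH₃⁻): pKₐ(CH₄) ≈ 48

iodide (I⁻) > H₂O > formate > p-O₂N–C₆H₄–O⁻ > phenoxide (PhO⁻) > amide anion (NH₂⁻) > methyl carbanion (CH₃⁻)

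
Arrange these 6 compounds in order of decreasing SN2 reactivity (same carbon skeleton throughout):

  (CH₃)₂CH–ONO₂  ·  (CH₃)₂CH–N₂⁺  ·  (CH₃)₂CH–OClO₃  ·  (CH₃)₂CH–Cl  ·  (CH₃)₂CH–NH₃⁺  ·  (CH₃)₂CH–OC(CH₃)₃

(CH₃)₂CH–N₂⁺ > (CH₃)₂CH–OClO₃ > (CH₃)₂CH–Cl > (CH₃)₂CH–ONO₂ > (CH₃)₂CH–NH₃⁺ > (CH₃)₂CH–OC(CH₃)₃

Same R in every case — rank the leaving groups.
Leaving-group ability tracks the stability of the departed species; conjugate-acid pKₐ is the usual yardstick (lower pKₐ → better LG).
(CH₃)₂CH–N₂⁺ loses N₂: no meaningful conjugate acid; N₂ departs as an exceptionally stable neutral molecule
(CH₃)₂CH–OClO₃ loses ClO₄⁻: pKₐ(HClO₄) ≈ -10
(CH₃)₂CH–Cl loses Cl⁻: pKₐ(HCl) ≈ -7
(CH₃)₂CH–ONO₂ loses NO₃⁻: pKₐ(HNO₃) ≈ -1.3
(CH₃)₂CH–NH₃⁺ loses NH₃: pKₐ(NH₄⁺) ≈ 9.2
(CH₃)₂CH–OC(CH₃)₃ loses (CH₃)₃CO⁻: pKₐ(t-BuOH) ≈ 18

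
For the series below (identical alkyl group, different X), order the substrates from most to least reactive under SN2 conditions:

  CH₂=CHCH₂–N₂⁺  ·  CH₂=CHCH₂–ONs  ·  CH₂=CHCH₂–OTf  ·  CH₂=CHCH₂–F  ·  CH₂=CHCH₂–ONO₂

Identical carbon frameworks mean the comparison reduces to leaving-group quality.
A good leaving group is a weak base: the lower the pKₐ of its conjugate acid, the more readily it departs.
CH₂=CHCH₂–N₂⁺ loses N₂: no meaningful conjugate acid; N₂ departs as an exceptionally stable neutral molecule
CH₂=CHCH₂–OTf loses OTf⁻: pKₐ(CF₃SO₃H (triflic acid)) ≈ -14
CH₂=CHCH₂–ONs loses ONs⁻: pKₐ(p-O₂NC₆H₄SO₃H) ≈ -3.5
CH₂=CHCH₂–ONO₂ loses NO₃⁻: pKₐ(HNO₃) ≈ -1.3
CH₂=CHCH₂–F loses F⁻: pKₐ(HF) ≈ 3.2

CH₂=CHCH₂–N₂⁺ > CH₂=CHCH₂–OTf > CH₂=CHCH₂–ONs > CH₂=CHCH₂–ONO₂ > CH₂=CHCH₂–F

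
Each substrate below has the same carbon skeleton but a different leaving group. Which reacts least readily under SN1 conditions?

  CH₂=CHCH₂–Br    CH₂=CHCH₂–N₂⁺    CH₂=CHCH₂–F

CH₂=CHCH₂–F

With the same alkyl group throughout, only the leaving group differentiates the rates.
The more stable X⁻ (or X) is on its own — i.e. the weaker a base it is — the better a leaving group it makes.
CH₂=CHCH₂–N₂⁺ loses N₂: no meaningful conjugate acid; N₂ departs as an exceptionally stable neutral molecule
CH₂=CHCH₂–Br loses Br⁻: pKₐ(HBr) ≈ -9
CH₂=CHCH₂–F loses F⁻: pKₐ(HF) ≈ 3.2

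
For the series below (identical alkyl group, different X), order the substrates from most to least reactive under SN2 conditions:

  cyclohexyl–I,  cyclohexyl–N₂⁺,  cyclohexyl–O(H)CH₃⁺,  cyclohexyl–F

cyclohexyl–N₂⁺ > cyclohexyl–I > cyclohexyl–O(H)CH₃⁺ > cyclohexyl–F

Identical carbon frameworks mean the comparison reduces to leaving-group quality.
Leaving-group ability tracks the stability of the departed species; conjugate-acid pKₐ is the usual yardstick (lower pKₐ → better LG).
cyclohexyl–N₂⁺ loses N₂: no meaningful conjugate acid; N₂ departs as an exceptionally stable neutral molecule
cyclohexyl–I loses I⁻: pKₐ(HI) ≈ -10
cyclohexyl–O(H)CH₃⁺ loses R'OH: pKₐ(R'OH₂⁺) ≈ -2.4
cyclohexyl–F loses F⁻: pKₐ(HF) ≈ 3.2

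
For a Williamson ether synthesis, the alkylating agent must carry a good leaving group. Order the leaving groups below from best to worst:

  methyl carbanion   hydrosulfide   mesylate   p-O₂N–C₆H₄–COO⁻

mesylate: pKₐ(CH₃SO₃H (MsOH)) ≈ -1.9 — resonance-delocalised alkanesulfonate
p-O₂N–C₆H₄–COO⁻: pKₐ(p-nitrobenzoic acid) ≈ 3.4
hydrosulfide: pKₐ(H₂S) ≈ 7 — larger and more polarisable than the oxygen analogue
methyl carbanion: pKₐ(CH₄) ≈ 48 — unstabilised carbanion; the worst conceivable leaving group

mesylate > p-O₂N–C₆H₄–COO⁻ > hydrosulfide > methyl carbanion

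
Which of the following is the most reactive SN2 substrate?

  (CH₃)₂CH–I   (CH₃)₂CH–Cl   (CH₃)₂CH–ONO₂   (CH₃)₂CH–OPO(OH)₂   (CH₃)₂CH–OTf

(CH₃)₂CH–OTf

With the same alkyl group throughout, only the leaving group differentiates the rates.
Leaving-group ability tracks the stability of the departed species; conjugate-acid pKₐ is the usual yardstick (lower pKₐ → better LG).
(CH₃)₂CH–OTf loses OTf⁻: pKₐ(CF₃SO₃H (triflic acid)) ≈ -14
(CH₃)₂CH–I loses I⁻: pKₐ(HI) ≈ -10
(CH₃)₂CH–Cl loses Cl⁻: pKₐ(HCl) ≈ -7
(CH₃)₂CH–ONO₂ loses NO₃⁻: pKₐ(HNO₃) ≈ -1.3
(CH₃)₂CH–OPO(OH)₂ loses H₂PO₄⁻: pKₐ(H₃PO₄) ≈ 2.1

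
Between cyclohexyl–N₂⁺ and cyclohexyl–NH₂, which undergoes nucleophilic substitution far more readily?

cyclohexyl–N₂⁺

From cyclohexyl–NH₂ the departing group would be NH₂⁻ (pKₐ(NH₃) ≈ 38). Extremely strong base; never a leaving group.
From cyclohexyl–N₂⁺ the leaving group is N₂ (no meaningful conjugate acid; N₂ departs as an exceptionally stable neutral molecule).
(In practice cyclohexyl–N₂⁺ is made from cyclohexyl–NH₂ by diazotisation (NaNO₂ / HCl, 0 °C), generating a diazonium salt that expels N₂.)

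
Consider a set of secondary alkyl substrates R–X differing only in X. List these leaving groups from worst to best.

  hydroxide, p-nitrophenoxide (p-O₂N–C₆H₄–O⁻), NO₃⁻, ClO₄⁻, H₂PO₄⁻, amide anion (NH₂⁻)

The more stable X⁻ (or X) is on its own — i.e. the weaker a base it is — the better a leaving group it makes.
ClO₄⁻: pKₐ(HClO₄) ≈ -10
NO₃⁻: pKₐ(HNO₃) ≈ -1.3
H₂PO₄⁻: pKₐ(H₃PO₄) ≈ 2.1
p-nitrophenoxide (p-O₂N–C₆H₄–O⁻): pKₐ(p-nitrophenol) ≈ 7.2
hydroxide: pKₐ(H₂O) ≈ 15.7
amide anion (NH₂⁻): pKₐ(NH₃) ≈ 38
Listed from poorest to best leaving group as asked.

amide anion (NH₂⁻) < hydroxide < p-nitrophenoxide (p-O₂N–C₆H₄–O⁻) < H₂PO₄⁻ < NO₃⁻ < ClO₄⁻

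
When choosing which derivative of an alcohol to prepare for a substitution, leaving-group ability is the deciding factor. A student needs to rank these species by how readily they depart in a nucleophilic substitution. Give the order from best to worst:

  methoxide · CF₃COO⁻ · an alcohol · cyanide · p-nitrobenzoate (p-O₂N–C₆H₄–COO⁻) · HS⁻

an alcohol > CF₃COO⁻ > p-nitrobenzoate (p-O₂N–C₆H₄–COO⁻) > HS⁻ > cyanide > methoxide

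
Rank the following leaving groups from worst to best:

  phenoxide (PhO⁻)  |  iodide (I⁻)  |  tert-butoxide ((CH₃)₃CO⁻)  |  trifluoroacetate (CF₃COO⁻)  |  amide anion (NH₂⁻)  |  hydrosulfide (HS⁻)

amide anion (NH₂⁻) < tert-butoxide ((CH₃)₃CO⁻) < phenoxide (PhO⁻) < hydrosulfide (HS⁻) < trifluoroacetate (CF₃COO⁻) < iodide (I⁻)

Rank by basicity of the departing species: weakest base leaves most easily.
iodide (I⁻): pKₐ(HI) ≈ -10
trifluoroacetate (CF₃COO⁻): pKₐ(CF₃COOH) ≈ 0.2 — strongly electron-withdrawing CF₃ stabilises the carboxylate
hydrosulfide (HS⁻): pKₐ(H₂S) ≈ 7 — larger and more polarisable than the oxygen analogue
phenoxide (PhO⁻): pKₐ(C₆H₅OH (phenol)) ≈ 10 — resonance into the ring helps, but still a poor LG
tert-butoxide ((CH₃)₃CO⁻): pKₐ(t-BuOH) ≈ 18
amide anion (NH₂⁻): pKₐ(NH₃) ≈ 38 — extremely strong base; never a leaving group
Reversing gives the worst-to-best order requested.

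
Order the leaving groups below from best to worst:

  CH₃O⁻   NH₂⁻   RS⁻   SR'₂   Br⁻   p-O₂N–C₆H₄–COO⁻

Br⁻ > SR'₂ > p-O₂N–C₆H₄–COO⁻ > RS⁻ > CH₃O⁻ > NH₂⁻

Br⁻: pKₐ(HBr) ≈ -9
SR'₂: pKₐ(R'₂SH⁺) ≈ -7
p-O₂N–C₆H₄–COO⁻: pKₐ(p-nitrobenzoic acid) ≈ 3.4
RS⁻: pKₐ(RSH (a thiol)) ≈ 10.5
CH₃O⁻: pKₐ(CH₃OH) ≈ 15.5
NH₂⁻: pKₐ(NH₃) ≈ 38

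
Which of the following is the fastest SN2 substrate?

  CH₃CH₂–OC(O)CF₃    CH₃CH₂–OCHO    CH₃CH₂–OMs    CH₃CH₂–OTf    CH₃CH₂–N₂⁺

CH₃CH₂–N₂⁺

The skeletons are identical, so relative rate is governed entirely by leaving-group ability.
A good leaving group is a weak base: the lower the pKₐ of its conjugate acid, the more readily it departs.
CH₃CH₂–N₂⁺ loses N₂: no meaningful conjugate acid; N₂ departs as an exceptionally stable neutral molecule
CH₃CH₂–OTf loses OTf⁻: pKₐ(CF₃SO₃H (triflic acid)) ≈ -14
CH₃CH₂–OMs loses OMs⁻: pKₐ(CH₃SO₃H (MsOH)) ≈ -1.9
CH₃CH₂–OC(O)CF₃ loses CF₃COO⁻: pKₐ(CF₃COOH) ≈ 0.2
CH₃CH₂–OCHO loses HCOO⁻: pKₐ(HCOOH) ≈ 3.8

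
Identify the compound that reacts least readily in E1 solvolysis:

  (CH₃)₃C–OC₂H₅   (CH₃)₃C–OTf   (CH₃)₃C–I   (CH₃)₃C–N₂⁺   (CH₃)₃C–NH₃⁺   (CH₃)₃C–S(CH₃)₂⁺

(CH₃)₃C–OC₂H₅

The skeletons are identical, so relative rate is governed entirely by leaving-group ability.
Leaving-group ability tracks the stability of the departed species; conjugate-acid pKₐ is the usual yardstick (lower pKₐ → better LG).
(CH₃)₃C–N₂⁺ loses N₂: no meaningful conjugate acid; N₂ departs as an exceptionally stable neutral molecule
(CH₃)₃C–OTf loses OTf⁻: pKₐ(CF₃SO₃H (triflic acid)) ≈ -14
(CH₃)₃C–I loses I⁻: pKₐ(HI) ≈ -10
(CH₃)₃C–S(CH₃)₂⁺ loses SR'₂: pKₐ(R'₂SH⁺) ≈ -7
(CH₃)₃C–NH₃⁺ loses NH₃: pKₐ(NH₄⁺) ≈ 9.2
(CH₃)₃C–OC₂H₅ loses CH₃CH₂O⁻: pKₐ(CH₃CH₂OH) ≈ 16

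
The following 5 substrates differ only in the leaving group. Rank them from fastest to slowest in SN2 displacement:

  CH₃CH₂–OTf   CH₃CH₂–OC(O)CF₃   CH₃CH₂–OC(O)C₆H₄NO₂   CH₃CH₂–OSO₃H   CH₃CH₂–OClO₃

CH₃CH₂–OTf > CH₃CH₂–OClO₃ > CH₃CH₂–OSO₃H > CH₃CH₂–OC(O)CF₃ > CH₃CH₂–OC(O)C₆H₄NO₂

With the same alkyl group throughout, only the leaving group differentiates the rates.
A good leaving group is a weak base: the lower the pKₐ of its conjugate acid, the more readily it departs.
CH₃CH₂–OTf loses OTf⁻: pKₐ(CF₃SO₃H (triflic acid)) ≈ -14
CH₃CH₂–OClO₃ loses ClO₄⁻: pKₐ(HClO₄) ≈ -10
CH₃CH₂–OSO₃H loses HSO₄⁻: pKₐ(H₂SO₄) ≈ -3
CH₃CH₂–OC(O)CF₃ loses CF₃COO⁻: pKₐ(CF₃COOH) ≈ 0.2
CH₃CH₂–OC(O)C₆H₄NO₂ loses p-O₂N–C₆H₄–COO⁻: pKₐ(p-nitrobenzoic acid) ≈ 3.4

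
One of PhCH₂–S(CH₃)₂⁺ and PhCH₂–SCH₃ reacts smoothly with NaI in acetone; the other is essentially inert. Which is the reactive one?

From PhCH₂–SCH₃ the departing group would be RS⁻ (pKₐ(RSH (a thiol)) ≈ 10.5). Moderately basic; rarely leaves without activation.
From PhCH₂–S(CH₃)₂⁺ the leaving group is SR'₂ (pKₐ(R'₂SH⁺) ≈ -7). Neutral; leaves from a sulfonium salt (R–SR'₂⁺).
(In practice PhCH₂–S(CH₃)₂⁺ is made from PhCH₂–SCH₃ by S-methylation with CH₃I, allowing neutral dimethyl sulfide, rather than methanethiolate, to depart.)

PhCH₂–S(CH₃)₂⁺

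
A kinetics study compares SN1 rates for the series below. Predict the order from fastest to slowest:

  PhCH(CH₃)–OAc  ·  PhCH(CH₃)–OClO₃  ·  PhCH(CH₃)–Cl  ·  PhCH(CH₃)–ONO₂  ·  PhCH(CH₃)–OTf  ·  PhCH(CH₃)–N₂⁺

With the same alkyl group throughout, only the leaving group differentiates the rates.
Rank by basicity of the departing species: weakest base leaves most easily.
PhCH(CH₃)–N₂⁺ loses N₂: no meaningful conjugate acid; N₂ departs as an exceptionally stable neutral molecule
PhCH(CH₃)–OTf loses OTf⁻: pKₐ(CF₃SO₃H (triflic acid)) ≈ -14
PhCH(CH₃)–OClO₃ loses ClO₄⁻: pKₐ(HClO₄) ≈ -10
PhCH(CH₃)–Cl loses Cl⁻: pKₐ(HCl) ≈ -7
PhCH(CH₃)–ONO₂ loses NO₃⁻: pKₐ(HNO₃) ≈ -1.3
PhCH(CH₃)–OAc loses AcO⁻: pKₐ(CH₃COOH) ≈ 4.8

PhCH(CH₃)–N₂⁺ > PhCH(CH₃)–OTf > PhCH(CH₃)–OClO₃ > PhCH(CH₃)–Cl > PhCH(CH₃)–ONO₂ > PhCH(CH₃)–OAc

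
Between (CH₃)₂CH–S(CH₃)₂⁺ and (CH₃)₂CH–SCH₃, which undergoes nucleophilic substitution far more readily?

(CH₃)₂CH–S(CH₃)₂⁺

From (CH₃)₂CH–SCH₃ the departing group would be RS⁻ (pKₐ(RSH (a thiol)) ≈ 10.5). Moderately basic; rarely leaves without activation.
From (CH₃)₂CH–S(CH₃)₂⁺ the leaving group is SR'₂ (pKₐ(R'₂SH⁺) ≈ -7). Neutral; leaves from a sulfonium salt (R–SR'₂⁺).
(In practice (CH₃)₂CH–S(CH₃)₂⁺ is made from (CH₃)₂CH–SCH₃ by S-methylation with CH₃I, allowing neutral dimethyl sulfide, rather than methanethiolate, to depart.)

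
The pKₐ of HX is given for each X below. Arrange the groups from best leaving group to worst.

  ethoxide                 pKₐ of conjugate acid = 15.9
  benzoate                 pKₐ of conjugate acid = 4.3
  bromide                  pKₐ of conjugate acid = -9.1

bromide > benzoate > ethoxide

Lower conjugate-acid pKₐ ⇒ weaker base ⇒ better leaving group.
Sorting by the given values: bromide (-9.1), benzoate (4.3), ethoxide (15.9).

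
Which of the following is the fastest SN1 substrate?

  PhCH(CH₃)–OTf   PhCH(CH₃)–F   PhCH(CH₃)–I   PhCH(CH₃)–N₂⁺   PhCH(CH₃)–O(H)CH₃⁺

The skeletons are identical, so relative rate is governed entirely by leaving-group ability.
Rank by basicity of the departing species: weakest base leaves most easily.
PhCH(CH₃)–N₂⁺ loses N₂: no meaningful conjugate acid; N₂ departs as an exceptionally stable neutral molecule
PhCH(CH₃)–OTf loses OTf⁻: pKₐ(CF₃SO₃H (triflic acid)) ≈ -14
PhCH(CH₃)–I loses I⁻: pKₐ(HI) ≈ -10
PhCH(CH₃)–O(H)CH₃⁺ loses R'OH: pKₐ(R'OH₂⁺) ≈ -2.4
PhCH(CH₃)–F loses F⁻: pKₐ(HF) ≈ 3.2

PhCH(CH₃)–N₂⁺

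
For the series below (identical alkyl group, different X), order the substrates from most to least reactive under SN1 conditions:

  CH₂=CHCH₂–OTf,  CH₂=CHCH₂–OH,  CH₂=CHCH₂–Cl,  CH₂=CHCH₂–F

CH₂=CHCH₂–OTf > CH₂=CHCH₂–Cl > CH₂=CHCH₂–F > CH₂=CHCH₂–OH

Same R in every case — rank the leaving groups.
Rank by basicity of the departing species: weakest base leaves most easily.
CH₂=CHCH₂–OTf loses OTf⁻: pKₐ(CF₃SO₃H (triflic acid)) ≈ -14
CH₂=CHCH₂–Cl loses Cl⁻: pKₐ(HCl) ≈ -7
CH₂=CHCH₂–F loses F⁻: pKₐ(HF) ≈ 3.2
CH₂=CHCH₂–OH loses OH⁻: pKₐ(H₂O) ≈ 15.7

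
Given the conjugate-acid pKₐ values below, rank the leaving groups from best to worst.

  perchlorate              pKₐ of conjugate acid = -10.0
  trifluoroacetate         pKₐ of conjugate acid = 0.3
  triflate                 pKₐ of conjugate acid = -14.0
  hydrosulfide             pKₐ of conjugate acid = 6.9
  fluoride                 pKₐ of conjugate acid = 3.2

Lower conjugate-acid pKₐ ⇒ weaker base ⇒ better leaving group.
Sorting by the given values: triflate (-14.0), perchlorate (-10.0), trifluoroacetate (0.3), fluoride (3.2), hydrosulfide (6.9).

triflate > perchlorate > trifluoroacetate > fluoride > hydrosulfide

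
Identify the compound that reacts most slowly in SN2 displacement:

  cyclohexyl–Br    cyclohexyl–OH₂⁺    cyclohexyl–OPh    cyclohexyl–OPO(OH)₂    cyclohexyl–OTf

cyclohexyl–OPh

Same R in every case — rank the leaving groups.
The more stable X⁻ (or X) is on its own — i.e. the weaker a base it is — the better a leaving group it makes.
cyclohexyl–OTf loses OTf⁻: pKₐ(CF₃SO₃H (triflic acid)) ≈ -14
cyclohexyl–Br loses Br⁻: pKₐ(HBr) ≈ -9
cyclohexyl–OH₂⁺ loses H₂O: pKₐ(H₃O⁺) ≈ -1.7
cyclohexyl–OPO(OH)₂ loses H₂PO₄⁻: pKₐ(H₃PO₄) ≈ 2.1
cyclohexyl–OPh loses PhO⁻: pKₐ(C₆H₅OH (phenol)) ≈ 10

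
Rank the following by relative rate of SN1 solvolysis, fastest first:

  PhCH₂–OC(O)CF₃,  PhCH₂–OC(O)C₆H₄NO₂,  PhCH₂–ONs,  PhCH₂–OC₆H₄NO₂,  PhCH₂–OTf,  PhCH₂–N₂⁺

PhCH₂–N₂⁺ > PhCH₂–OTf > PhCH₂–ONs > PhCH₂–OC(O)CF₃ > PhCH₂–OC(O)C₆H₄NO₂ > PhCH₂–OC₆H₄NO₂

Same R in every case — rank the leaving groups.
A good leaving group is a weak base: the lower the pKₐ of its conjugate acid, the more readily it departs.
PhCH₂–N₂⁺ loses N₂: no meaningful conjugate acid; N₂ departs as an exceptionally stable neutral molecule
PhCH₂–OTf loses OTf⁻: pKₐ(CF₃SO₃H (triflic acid)) ≈ -14
PhCH₂–ONs loses ONs⁻: pKₐ(p-O₂NC₆H₄SO₃H) ≈ -3.5
PhCH₂–OC(O)CF₃ loses CF₃COO⁻: pKₐ(CF₃COOH) ≈ 0.2
PhCH₂–OC(O)C₆H₄NO₂ loses p-O₂N–C₆H₄–COO⁻: pKₐ(p-nitrobenzoic acid) ≈ 3.4
PhCH₂–OC₆H₄NO₂ loses p-O₂N–C₆H₄–O⁻: pKₐ(p-nitrophenol) ≈ 7.2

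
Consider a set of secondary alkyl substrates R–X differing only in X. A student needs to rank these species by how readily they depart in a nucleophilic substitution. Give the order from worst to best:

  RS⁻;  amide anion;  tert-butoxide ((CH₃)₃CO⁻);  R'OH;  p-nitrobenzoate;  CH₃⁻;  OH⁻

CH₃⁻ < amide anion < tert-butoxide ((CH₃)₃CO⁻) < OH⁻ < RS⁻ < p-nitrobenzoate < R'OH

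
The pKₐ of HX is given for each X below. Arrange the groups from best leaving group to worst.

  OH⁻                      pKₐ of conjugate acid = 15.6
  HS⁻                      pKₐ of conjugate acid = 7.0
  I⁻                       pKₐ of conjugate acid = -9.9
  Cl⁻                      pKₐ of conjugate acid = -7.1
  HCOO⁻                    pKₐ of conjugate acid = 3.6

I⁻ > Cl⁻ > HCOO⁻ > HS⁻ > OH⁻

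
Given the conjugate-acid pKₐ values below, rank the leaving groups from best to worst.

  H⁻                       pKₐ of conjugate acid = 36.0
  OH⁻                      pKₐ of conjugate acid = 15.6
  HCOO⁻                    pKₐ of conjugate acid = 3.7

HCOO⁻ > OH⁻ > H⁻

Lower conjugate-acid pKₐ ⇒ weaker base ⇒ better leaving group.
Sorting by the given values: HCOO⁻ (3.7), OH⁻ (15.6), H⁻ (36.0).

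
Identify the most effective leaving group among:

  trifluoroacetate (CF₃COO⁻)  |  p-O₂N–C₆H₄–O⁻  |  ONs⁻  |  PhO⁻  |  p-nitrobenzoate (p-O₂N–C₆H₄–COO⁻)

ONs⁻: pKₐ(p-O₂NC₆H₄SO₃H) ≈ -3.5
trifluoroacetate (CF₃COO⁻): pKₐ(CF₃COOH) ≈ 0.2
p-nitrobenzoate (p-O₂N–C₆H₄–COO⁻): pKₐ(p-nitrobenzoic acid) ≈ 3.4
p-O₂N–C₆H₄–O⁻: pKₐ(p-nitrophenol) ≈ 7.2
PhO⁻: pKₐ(C₆H₅OH (phenol)) ≈ 10

ONs⁻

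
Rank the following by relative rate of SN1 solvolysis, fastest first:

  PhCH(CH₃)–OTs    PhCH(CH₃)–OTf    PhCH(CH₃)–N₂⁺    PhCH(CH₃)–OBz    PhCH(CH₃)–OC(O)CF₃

PhCH(CH₃)–N₂⁺ > PhCH(CH₃)–OTf > PhCH(CH₃)–OTs > PhCH(CH₃)–OC(O)CF₃ > PhCH(CH₃)–OBz

With the same alkyl group throughout, only the leaving group differentiates the rates.
A good leaving group is a weak base: the lower the pKₐ of its conjugate acid, the more readily it departs.
PhCH(CH₃)–N₂⁺ loses N₂: no meaningful conjugate acid; N₂ departs as an exceptionally stable neutral molecule
PhCH(CH₃)–OTf loses OTf⁻: pKₐ(CF₃SO₃H (triflic acid)) ≈ -14
PhCH(CH₃)–OTs loses OTs⁻: pKₐ(p-CH₃C₆H₄SO₃H (TsOH)) ≈ -2.8
PhCH(CH₃)–OC(O)CF₃ loses CF₃COO⁻: pKₐ(CF₃COOH) ≈ 0.2
PhCH(CH₃)–OBz loses PhCOO⁻: pKₐ(C₆H₅COOH) ≈ 4.2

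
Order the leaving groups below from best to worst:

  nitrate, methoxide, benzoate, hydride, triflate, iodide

triflate: pKₐ(CF₃SO₃H (triflic acid)) ≈ -14
iodide: pKₐ(HI) ≈ -10
nitrate: pKₐ(HNO₃) ≈ -1.3
benzoate: pKₐ(C₆H₅COOH) ≈ 4.2
methoxide: pKₐ(CH₃OH) ≈ 15.5
hydride: pKₐ(H₂) ≈ 36

triflate > iodide > nitrate > benzoate > methoxide > hydride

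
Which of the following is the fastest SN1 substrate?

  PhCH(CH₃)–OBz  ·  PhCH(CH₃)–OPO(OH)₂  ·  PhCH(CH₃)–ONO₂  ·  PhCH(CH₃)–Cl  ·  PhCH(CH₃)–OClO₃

PhCH(CH₃)–OClO₃

The skeletons are identical, so relative rate is governed entirely by leaving-group ability.
A good leaving group is a weak base: the lower the pKₐ of its conjugate acid, the more readily it departs.
PhCH(CH₃)–OClO₃ loses ClO₄⁻: pKₐ(HClO₄) ≈ -10
PhCH(CH₃)–Cl loses Cl⁻: pKₐ(HCl) ≈ -7
PhCH(CH₃)–ONO₂ loses NO₃⁻: pKₐ(HNO₃) ≈ -1.3
PhCH(CH₃)–OPO(OH)₂ loses H₂PO₄⁻: pKₐ(H₃PO₄) ≈ 2.1
PhCH(CH₃)–OBz loses PhCOO⁻: pKₐ(C₆H₅COOH) ≈ 4.2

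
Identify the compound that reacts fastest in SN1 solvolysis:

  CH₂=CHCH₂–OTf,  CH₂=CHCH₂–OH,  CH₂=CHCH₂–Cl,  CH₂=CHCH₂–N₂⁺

CH₂=CHCH₂–N₂⁺

Same R in every case — rank the leaving groups.
The more stable X⁻ (or X) is on its own — i.e. the weaker a base it is — the better a leaving group it makes.
CH₂=CHCH₂–N₂⁺ loses N₂: no meaningful conjugate acid; N₂ departs as an exceptionally stable neutral molecule
CH₂=CHCH₂–OTf loses OTf⁻: pKₐ(CF₃SO₃H (triflic acid)) ≈ -14
CH₂=CHCH₂–Cl loses Cl⁻: pKₐ(HCl) ≈ -7
CH₂=CHCH₂–OH loses OH⁻: pKₐ(H₂O) ≈ 15.7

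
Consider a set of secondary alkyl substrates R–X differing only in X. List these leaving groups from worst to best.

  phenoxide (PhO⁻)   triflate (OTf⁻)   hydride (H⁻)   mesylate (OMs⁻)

hydride (H⁻) < phenoxide (PhO⁻) < mesylate (OMs⁻) < triflate (OTf⁻)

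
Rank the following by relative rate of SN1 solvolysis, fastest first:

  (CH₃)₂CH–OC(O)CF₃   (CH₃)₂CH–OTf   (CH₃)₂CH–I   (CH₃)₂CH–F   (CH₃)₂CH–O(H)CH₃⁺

(CH₃)₂CH–OTf > (CH₃)₂CH–I > (CH₃)₂CH–O(H)CH₃⁺ > (CH₃)₂CH–OC(O)CF₃ > (CH₃)₂CH–F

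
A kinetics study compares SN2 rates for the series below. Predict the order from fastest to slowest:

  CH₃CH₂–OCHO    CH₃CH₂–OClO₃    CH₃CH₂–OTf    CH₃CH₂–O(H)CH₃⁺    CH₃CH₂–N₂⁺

CH₃CH₂–N₂⁺ > CH₃CH₂–OTf > CH₃CH₂–OClO₃ > CH₃CH₂–O(H)CH₃⁺ > CH₃CH₂–OCHO

Same R in every case — rank the leaving groups.
The more stable X⁻ (or X) is on its own — i.e. the weaker a base it is — the better a leaving group it makes.
CH₃CH₂–N₂⁺ loses N₂: no meaningful conjugate acid; N₂ departs as an exceptionally stable neutral molecule
CH₃CH₂–OTf loses OTf⁻: pKₐ(CF₃SO₃H (triflic acid)) ≈ -14
CH₃CH₂–OClO₃ loses ClO₄⁻: pKₐ(HClO₄) ≈ -10
CH₃CH₂–O(H)CH₃⁺ loses R'OH: pKₐ(R'OH₂⁺) ≈ -2.4
CH₃CH₂–OCHO loses HCOO⁻: pKₐ(HCOOH) ≈ 3.8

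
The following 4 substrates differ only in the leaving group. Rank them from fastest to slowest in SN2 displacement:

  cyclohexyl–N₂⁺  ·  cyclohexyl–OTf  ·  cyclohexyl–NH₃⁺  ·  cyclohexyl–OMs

cyclohexyl–N₂⁺ > cyclohexyl–OTf > cyclohexyl–OMs > cyclohexyl–NH₃⁺

With the same alkyl group throughout, only the leaving group differentiates the rates.
Rank by basicity of the departing species: weakest base leaves most easily.
cyclohexyl–N₂⁺ loses N₂: no meaningful conjugate acid; N₂ departs as an exceptionally stable neutral molecule
cyclohexyl–OTf loses OTf⁻: pKₐ(CF₃SO₃H (triflic acid)) ≈ -14
cyclohexyl–OMs loses OMs⁻: pKₐ(CH₃SO₃H (MsOH)) ≈ -1.9
cyclohexyl–NH₃⁺ loses NH₃: pKₐ(NH₄⁺) ≈ 9.2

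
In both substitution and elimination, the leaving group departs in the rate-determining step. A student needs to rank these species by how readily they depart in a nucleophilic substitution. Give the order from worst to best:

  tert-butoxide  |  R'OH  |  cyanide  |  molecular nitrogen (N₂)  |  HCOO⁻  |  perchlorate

tert-butoxide < cyanide < HCOO⁻ < R'OH < perchlorate < molecular nitrogen (N₂)

Leaving-group ability tracks the stability of the departed species; conjugate-acid pKₐ is the usual yardstick (lower pKₐ → better LG).
molecular nitrogen (N₂): no meaningful conjugate acid; N₂ departs as an exceptionally stable neutral molecule
perchlorate: pKₐ(HClO₄) ≈ -10 — extremely weak base; rarely used for safety reasons
R'OH: pKₐ(R'OH₂⁺) ≈ -2.4 — neutral; leaves from a protonated ether (an oxonium ion, R–O(H)R'⁺)
HCOO⁻: pKₐ(HCOOH) ≈ 3.8 — resonance-stabilised carboxylate
cyanide: pKₐ(HCN) ≈ 9.2 — sp carbon stabilises the charge somewhat, but still a poor LG
tert-butoxide: pKₐ(t-BuOH) ≈ 18
The question asks for worst first, so the sequence is read in increasing leaving-group ability.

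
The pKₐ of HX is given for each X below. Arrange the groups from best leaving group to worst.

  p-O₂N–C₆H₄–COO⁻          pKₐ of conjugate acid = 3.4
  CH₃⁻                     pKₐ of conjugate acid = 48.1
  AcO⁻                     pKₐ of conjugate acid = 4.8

p-O₂N–C₆H₄–COO⁻ > AcO⁻ > CH₃⁻

Lower conjugate-acid pKₐ ⇒ weaker base ⇒ better leaving group.
Sorting by the given values: p-O₂N–C₆H₄–COO⁻ (3.4), AcO⁻ (4.8), CH₃⁻ (48.1).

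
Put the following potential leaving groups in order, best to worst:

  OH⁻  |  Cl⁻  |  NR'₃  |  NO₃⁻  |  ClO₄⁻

ClO₄⁻ > Cl⁻ > NO₃⁻ > NR'₃ > OH⁻

Rank by basicity of the departing species: weakest base leaves most easily.
ClO₄⁻: pKₐ(HClO₄) ≈ -10
Cl⁻: pKₐ(HCl) ≈ -7
NO₃⁻: pKₐ(HNO₃) ≈ -1.3
NR'₃: pKₐ(R'₃NH⁺) ≈ 10.7
OH⁻: pKₐ(H₂O) ≈ 15.7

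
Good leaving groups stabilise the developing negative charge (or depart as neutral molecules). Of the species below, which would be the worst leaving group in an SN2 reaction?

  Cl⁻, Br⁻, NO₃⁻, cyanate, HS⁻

HS⁻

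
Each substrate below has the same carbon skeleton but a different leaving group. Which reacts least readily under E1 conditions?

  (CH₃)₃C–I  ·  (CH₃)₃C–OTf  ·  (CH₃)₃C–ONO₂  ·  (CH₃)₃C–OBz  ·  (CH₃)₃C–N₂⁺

(CH₃)₃C–OBz

Identical carbon frameworks mean the comparison reduces to leaving-group quality.
A good leaving group is a weak base: the lower the pKₐ of its conjugate acid, the more readily it departs.
(CH₃)₃C–N₂⁺ loses N₂: no meaningful conjugate acid; N₂ departs as an exceptionally stable neutral molecule
(CH₃)₃C–OTf loses OTf⁻: pKₐ(CF₃SO₃H (triflic acid)) ≈ -14
(CH₃)₃C–I loses I⁻: pKₐ(HI) ≈ -10
(CH₃)₃C–ONO₂ loses NO₃⁻: pKₐ(HNO₃) ≈ -1.3
(CH₃)₃C–OBz loses PhCOO⁻: pKₐ(C₆H₅COOH) ≈ 4.2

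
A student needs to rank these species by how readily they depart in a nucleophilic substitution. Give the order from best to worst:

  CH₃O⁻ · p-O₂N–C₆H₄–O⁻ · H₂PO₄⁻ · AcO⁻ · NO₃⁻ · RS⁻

NO₃⁻: pKₐ(HNO₃) ≈ -1.3
H₂PO₄⁻: pKₐ(H₃PO₄) ≈ 2.1
AcO⁻: pKₐ(CH₃COOH) ≈ 4.8
p-O₂N–C₆H₄–O⁻: pKₐ(p-nitrophenol) ≈ 7.2
RS⁻: pKₐ(RSH (a thiol)) ≈ 10.5
CH₃O⁻: pKₐ(CH₃OH) ≈ 15.5

NO₃⁻ > H₂PO₄⁻ > AcO⁻ > p-O₂N–C₆H₄–O⁻ > RS⁻ > CH₃O⁻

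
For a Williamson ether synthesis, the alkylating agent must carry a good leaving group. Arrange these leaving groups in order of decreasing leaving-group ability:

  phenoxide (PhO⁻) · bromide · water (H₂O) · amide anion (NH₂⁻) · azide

bromide > water (H₂O) > azide > phenoxide (PhO⁻) > amide anion (NH₂⁻)

A good leaving group is a weak base: the lower the pKₐ of its conjugate acid, the more readily it departs.
bromide: pKₐ(HBr) ≈ -9
water (H₂O): pKₐ(H₃O⁺) ≈ -1.7
azide: pKₐ(HN₃) ≈ 4.7
phenoxide (PhO⁻): pKₐ(C₆H₅OH (phenol)) ≈ 10
amide anion (NH₂⁻): pKₐ(NH₃) ≈ 38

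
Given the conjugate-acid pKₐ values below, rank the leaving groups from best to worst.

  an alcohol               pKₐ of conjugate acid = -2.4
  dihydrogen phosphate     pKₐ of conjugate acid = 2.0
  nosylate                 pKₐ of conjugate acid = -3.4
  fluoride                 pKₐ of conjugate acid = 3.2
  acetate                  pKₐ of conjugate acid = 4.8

Lower conjugate-acid pKₐ ⇒ weaker base ⇒ better leaving group.
Sorting by the given values: nosylate (-3.4), an alcohol (-2.4), dihydrogen phosphate (2.0), fluoride (3.2), acetate (4.8).

nosylate > an alcohol > dihydrogen phosphate > fluoride > acetate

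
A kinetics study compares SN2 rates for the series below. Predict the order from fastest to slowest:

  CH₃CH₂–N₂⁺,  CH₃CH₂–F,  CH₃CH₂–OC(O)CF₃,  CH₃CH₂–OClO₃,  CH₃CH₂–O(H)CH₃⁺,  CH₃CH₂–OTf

CH₃CH₂–N₂⁺ > CH₃CH₂–OTf > CH₃CH₂–OClO₃ > CH₃CH₂–O(H)CH₃⁺ > CH₃CH₂–OC(O)CF₃ > CH₃CH₂–F

With the same alkyl group throughout, only the leaving group differentiates the rates.
Rank by basicity of the departing species: weakest base leaves most easily.
CH₃CH₂–N₂⁺ loses N₂: no meaningful conjugate acid; N₂ departs as an exceptionally stable neutral molecule
CH₃CH₂–OTf loses OTf⁻: pKₐ(CF₃SO₃H (triflic acid)) ≈ -14
CH₃CH₂–OClO₃ loses ClO₄⁻: pKₐ(HClO₄) ≈ -10
CH₃CH₂–O(H)CH₃⁺ loses R'OH: pKₐ(R'OH₂⁺) ≈ -2.4
CH₃CH₂–OC(O)CF₃ loses CF₃COO⁻: pKₐ(CF₃COOH) ≈ 0.2
CH₃CH₂–F loses F⁻: pKₐ(HF) ≈ 3.2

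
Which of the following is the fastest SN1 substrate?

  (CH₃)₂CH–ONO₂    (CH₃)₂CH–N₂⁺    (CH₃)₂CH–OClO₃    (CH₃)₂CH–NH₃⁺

The skeletons are identical, so relative rate is governed entirely by leaving-group ability.
A good leaving group is a weak base: the lower the pKₐ of its conjugate acid, the more readily it departs.
(CH₃)₂CH–N₂⁺ loses N₂: no meaningful conjugate acid; N₂ departs as an exceptionally stable neutral molecule
(CH₃)₂CH–OClO₃ loses ClO₄⁻: pKₐ(HClO₄) ≈ -10
(CH₃)₂CH–ONO₂ loses NO₃⁻: pKₐ(HNO₃) ≈ -1.3
(CH₃)₂CH–NH₃⁺ loses NH₃: pKₐ(NH₄⁺) ≈ 9.2

(CH₃)₂CH–N₂⁺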